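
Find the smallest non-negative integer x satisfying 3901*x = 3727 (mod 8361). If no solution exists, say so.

gcd(3901, 8361) = 1, so a unique solution mod 8361 exists.
3901⁻¹ ≡ 4876 (mod 8361).
x ≡ 4876*3727 ≡ 4399 (mod 8361).

4399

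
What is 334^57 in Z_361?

Compute successive squares:
57 in binary is 111001, i.e. 57 = 32 + 16 + 8 + 1.
334^1 ≡ 334 (mod 361)
334^2 ≡ 334^2 = 111556 ≡ 7 (mod 361)
334^4 ≡ 7^2 = 49 (mod 361)
334^8 ≡ 49^2 = 2401 ≡ 235 (mod 361)
334^16 ≡ 235^2 = 55225 ≡ 353 (mod 361)
334^32 ≡ 353^2 = 124609 ≡ 64 (mod 361)
334^57 = 334^32 · 334^16 · 334^8 · 334^1 ≡ 64 · 353 · 235 · 334 (mod 361).
Accumulate the product:
64 · 353 = 22592 ≡ 210
210 · 235 = 49350 ≡ 254
254 · 334 = 84836 ≡ 1

1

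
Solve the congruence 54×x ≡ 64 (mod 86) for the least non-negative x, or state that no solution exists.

41

gcd(54, 86) = 2, and 2 | 64, so solutions exist.
Divide through by 2: 27×x = 32 (mod 43).
27⁻¹ ≡ 8 (mod 43).
x ≡ 8×32 ≡ 41 (mod 43).
The smallest non-negative solution is x = 41.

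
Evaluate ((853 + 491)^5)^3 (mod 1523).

586

853 + 491 = 1344
(1344)^5 ≡ 952 (mod 1523)
(952)^3 ≡ 586 (mod 1523)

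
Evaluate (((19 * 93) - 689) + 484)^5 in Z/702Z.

19 * 93 = 1767 ≡ 363 (mod 702)
363 - 689 = -326 ≡ 376 (mod 702)
376 + 484 = 860 ≡ 158 (mod 702)
(158)^5 ≡ 110 (mod 702)

110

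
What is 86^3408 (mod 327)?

172

Compute successive squares:
3408 in binary is 110101010000, i.e. 3408 = 2048 + 1024 + 256 + 64 + 16.
86^1 ≡ 86 (mod 327)
86^2 ≡ 86^2 = 7396 ≡ 202 (mod 327)
86^4 ≡ 202^2 = 40804 ≡ 256 (mod 327)
86^8 ≡ 256^2 = 65536 ≡ 136 (mod 327)
86^16 ≡ 136^2 = 18496 ≡ 184 (mod 327)
86^32 ≡ 184^2 = 33856 ≡ 175 (mod 327)
86^64 ≡ 175^2 = 30625 ≡ 214 (mod 327)
86^128 ≡ 214^2 = 45796 ≡ 16 (mod 327)
86^256 ≡ 16^2 = 256 (mod 327)
86^512 ≡ 256^2 = 65536 ≡ 136 (mod 327)
86^1024 ≡ 136^2 = 18496 ≡ 184 (mod 327)
86^2048 ≡ 184^2 = 33856 ≡ 175 (mod 327)
86^3408 = 86^2048 · 86^1024 · 86^256 · 86^64 · 86^16 ≡ 175 · 184 · 256 · 214 · 184 (mod 327).
Accumulate the product:
175 · 184 = 32200 ≡ 154
154 · 256 = 39424 ≡ 184
184 · 214 = 39376 ≡ 136
136 · 184 = 25024 ≡ 172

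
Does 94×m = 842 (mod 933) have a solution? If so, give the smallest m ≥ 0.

gcd(94, 933) = 1, so a unique solution mod 933 exists.
94⁻¹ ≡ 268 (mod 933).
m ≡ 268×842 ≡ 803 (mod 933).

803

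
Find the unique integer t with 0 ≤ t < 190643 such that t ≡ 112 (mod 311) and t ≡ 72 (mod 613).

311⁻¹ mod 613: 311×477 ≡ 1 (mod 613), so 311⁻¹ ≡ 477.
t = 112 + 311×((72 − 112)×477 mod 613) = 112 + 311×536 = 166808.

166808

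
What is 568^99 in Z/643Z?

Using repeated squaring:
568^1 ≡ 568 (mod 643)
568^2 ≡ 568^2 = 322624 ≡ 481 (mod 643)
568^4 ≡ 481^2 = 231361 ≡ 524 (mod 643)
568^8 ≡ 524^2 = 274576 ≡ 15 (mod 643)
568^16 ≡ 15^2 = 225 (mod 643)
568^32 ≡ 225^2 = 50625 ≡ 471 (mod 643)
568^64 ≡ 471^2 = 221841 ≡ 6 (mod 643)
568^99 = 568^64 × 568^32 × 568^2 × 568^1 ≡ 6 × 471 × 481 × 568 (mod 643).
Accumulate the product:
6 × 471 = 2826 ≡ 254
254 × 481 = 122174 ≡ 4
4 × 568 = 2272 ≡ 343

343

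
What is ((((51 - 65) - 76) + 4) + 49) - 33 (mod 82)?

51 - 65 = -14 ≡ 68 (mod 82)
68 - 76 = -8 ≡ 74 (mod 82)
74 + 4 = 78
78 + 49 = 127 ≡ 45 (mod 82)
45 - 33 = 12

12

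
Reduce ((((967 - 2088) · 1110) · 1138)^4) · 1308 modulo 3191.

967 - 2088 = -1121 ≡ 2070 (mod 3191)
2070 · 1110 = 2297700 ≡ 180 (mod 3191)
180 · 1138 = 204840 ≡ 616 (mod 3191)
(616)^4 ≡ 1136 (mod 3191)
1136 · 1308 = 1485888 ≡ 2073 (mod 3191)

2073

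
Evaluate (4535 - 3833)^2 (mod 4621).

4535 - 3833 = 702
(702)^2 ≡ 2978 (mod 4621)

2978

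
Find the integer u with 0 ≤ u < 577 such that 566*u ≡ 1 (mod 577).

472

577 = 1*566 + 11
566 = 51*11 + 5
11 = 2*5 + 1
5 = 5*1 + 0
gcd(566, 577) = 1, so the inverse exists.
Back-substitute for 1:
1 = 1*11 − 2*5
  = −2*566 + 103*11
  = 103*577 − 105*566
So 566⁻¹ ≡ −105 ≡ 472 (mod 577).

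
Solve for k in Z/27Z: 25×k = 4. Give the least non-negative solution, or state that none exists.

25

gcd(25, 27) = 1, so a unique solution mod 27 exists.
25⁻¹ ≡ 13 (mod 27).
k ≡ 13×4 ≡ 25 (mod 27).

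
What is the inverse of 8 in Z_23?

Run the extended Euclidean algorithm:
23 = 2×8 + 7
8 = 1×7 + 1
7 = 7×1 + 0
gcd(8, 23) = 1, so the inverse exists.
Bézout: 1 = −1×23 + 3×8.
So 8⁻¹ ≡ 3 (mod 23).

3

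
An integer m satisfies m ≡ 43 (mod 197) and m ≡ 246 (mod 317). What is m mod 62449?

197⁻¹ mod 317: 197·140 ≡ 1 (mod 317), so 197⁻¹ ≡ 140.
m = 43 + 197·((246 − 43)·140 mod 317) = 43 + 197·207 = 40822.

40822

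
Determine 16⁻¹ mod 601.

263

By the extended Euclidean algorithm:
601 = 37*16 + 9
16 = 1*9 + 7
9 = 1*7 + 2
7 = 3*2 + 1
2 = 2*1 + 0
gcd(16, 601) = 1, so the inverse exists.
Bézout: 1 = −7*601 + 263*16.
So 16⁻¹ ≡ 263 (mod 601).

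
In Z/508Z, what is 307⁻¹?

Apply the Euclidean algorithm and back-substitute:
508 = 1*307 + 201
307 = 1*201 + 106
201 = 1*106 + 95
106 = 1*95 + 11
95 = 8*11 + 7
11 = 1*7 + 4
7 = 1*4 + 3
4 = 1*3 + 1
3 = 3*1 + 0
gcd(307, 508) = 1, so the inverse exists.
Back-substitute for 1:
1 = 1*4 − 1*3
  = −1*7 + 2*4
  = 2*11 − 3*7
  = −3*95 + 26*11
  = 26*106 − 29*95
  = −29*201 + 55*106
  = 55*307 − 84*201
  = −84*508 + 139*307
So 307⁻¹ ≡ 139 (mod 508).

139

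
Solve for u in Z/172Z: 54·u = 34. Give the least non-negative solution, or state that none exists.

gcd(54, 172) = 2, and 2 | 34, so solutions exist.
Divide through by 2: 27·u mod 86 = 17.
27⁻¹ ≡ 51 (mod 86).
u ≡ 51·17 ≡ 7 (mod 86).
The smallest non-negative solution is u = 7.

7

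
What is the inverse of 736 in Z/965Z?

906

965 = 1*736 + 229
736 = 3*229 + 49
229 = 4*49 + 33
49 = 1*33 + 16
33 = 2*16 + 1
16 = 16*1 + 0
gcd(736, 965) = 1, so the inverse exists.
Bézout: 1 = 45*965 − 59*736.
So 736⁻¹ ≡ −59 ≡ 906 (mod 965).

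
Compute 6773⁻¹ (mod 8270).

7817

Apply the Euclidean algorithm and back-substitute:
8270 = 1·6773 + 1497
6773 = 4·1497 + 785
1497 = 1·785 + 712
785 = 1·712 + 73
712 = 9·73 + 55
73 = 1·55 + 18
55 = 3·18 + 1
18 = 18·1 + 0
gcd(6773, 8270) = 1, so the inverse exists.
Back-substitute for 1:
1 = 1·55 − 3·18
  = −3·73 + 4·55
  = 4·712 − 39·73
  = −39·785 + 43·712
  = 43·1497 − 82·785
  = −82·6773 + 371·1497
  = 371·8270 − 453·6773
So 6773⁻¹ ≡ −453 ≡ 7817 (mod 8270).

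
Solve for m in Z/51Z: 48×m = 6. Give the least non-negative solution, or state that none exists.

gcd(48, 51) = 3, and 3 | 6, so solutions exist.
Divide through by 3: 16×m ≡ 2 (mod 17).
16⁻¹ ≡ 16 (mod 17).
m ≡ 16×2 ≡ 15 (mod 17).
The smallest non-negative solution is m = 15.

15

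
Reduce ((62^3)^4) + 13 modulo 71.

49

(62)^3 ≡ 52 (mod 71)
(52)^4 ≡ 36 (mod 71)
36 + 13 = 49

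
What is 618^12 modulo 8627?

By square-and-multiply:
12 in binary is 1100, i.e. 12 = 8 + 4.
618^1 ≡ 618 (mod 8627)
618^2 ≡ 618^2 = 381924 ≡ 2336 (mod 8627)
618^4 ≡ 2336^2 = 5456896 ≡ 4632 (mod 8627)
618^8 ≡ 4632^2 = 21455424 ≡ 75 (mod 8627)
618^12 = 618^8 * 618^4 ≡ 75 * 4632 (mod 8627).
75 * 4632 = 347400 ≡ 2320 (mod 8627).

2320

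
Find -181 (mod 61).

2

-181 = -3*61 + 2, so -181 ≡ 2 (mod 61).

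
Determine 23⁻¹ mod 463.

302

By the extended Euclidean algorithm:
463 = 20·23 + 3
23 = 7·3 + 2
3 = 1·2 + 1
2 = 2·1 + 0
gcd(23, 463) = 1, so the inverse exists.
Back-substitute for 1:
1 = 1·3 − 1·2
  = −1·23 + 8·3
  = 8·463 − 161·23
So 23⁻¹ ≡ −161 ≡ 302 (mod 463).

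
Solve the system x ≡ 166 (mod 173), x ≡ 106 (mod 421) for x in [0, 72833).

173⁻¹ mod 421: 173·348 ≡ 1 (mod 421), so 173⁻¹ ≡ 348.
x = 166 + 173·((106 − 166)·348 mod 421) = 166 + 173·170 = 29576.

29576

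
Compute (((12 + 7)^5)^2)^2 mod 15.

12 + 7 = 19 ≡ 4 (mod 15)
(4)^5 ≡ 4 (mod 15)
(4)^2 ≡ 1 (mod 15)
(1)^2 ≡ 1 (mod 15)

1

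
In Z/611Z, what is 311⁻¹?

389

Apply the Euclidean algorithm and back-substitute:
611 = 1*311 + 300
311 = 1*300 + 11
300 = 27*11 + 3
11 = 3*3 + 2
3 = 1*2 + 1
2 = 2*1 + 0
gcd(311, 611) = 1, so the inverse exists.
Bézout: 1 = 113*611 − 222*311.
So 311⁻¹ ≡ −222 ≡ 389 (mod 611).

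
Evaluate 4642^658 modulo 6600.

3784

Compute successive squares:
658 in binary is 1010010010, i.e. 658 = 512 + 128 + 16 + 2.
4642^1 ≡ 4642 (mod 6600)
4642^2 ≡ 4642^2 = 21548164 ≡ 5764 (mod 6600)
4642^4 ≡ 5764^2 = 33223696 ≡ 5896 (mod 6600)
4642^8 ≡ 5896^2 = 34762816 ≡ 616 (mod 6600)
4642^16 ≡ 616^2 = 379456 ≡ 3256 (mod 6600)
4642^32 ≡ 3256^2 = 10601536 ≡ 1936 (mod 6600)
4642^64 ≡ 1936^2 = 3748096 ≡ 5896 (mod 6600)
4642^128 ≡ 5896^2 = 34762816 ≡ 616 (mod 6600)
4642^256 ≡ 616^2 = 379456 ≡ 3256 (mod 6600)
4642^512 ≡ 3256^2 = 10601536 ≡ 1936 (mod 6600)
4642^658 = 4642^512 × 4642^128 × 4642^16 × 4642^2 ≡ 1936 × 616 × 3256 × 5764 (mod 6600).
Accumulate the product:
1936 × 616 = 1192576 ≡ 4576
4576 × 3256 = 14899456 ≡ 3256
3256 × 5764 = 18767584 ≡ 3784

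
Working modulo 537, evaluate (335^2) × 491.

368

(335)^2 ≡ 529 (mod 537)
529 × 491 = 259739 ≡ 368 (mod 537)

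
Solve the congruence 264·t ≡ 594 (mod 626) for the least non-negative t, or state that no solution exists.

gcd(264, 626) = 2, and 2 | 594, so solutions exist.
Divide through by 2: 132·t ≡ 297 mod 313.
132⁻¹ ≡ 83 (mod 313).
t ≡ 83·297 ≡ 237 (mod 313).
The smallest non-negative solution is t = 237.

237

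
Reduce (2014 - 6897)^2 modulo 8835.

2014 - 6897 = -4883 ≡ 3952 (mod 8835)
(3952)^2 ≡ 6859 (mod 8835)

6859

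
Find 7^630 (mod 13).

By square-and-multiply:
630 in binary is 1001110110, i.e. 630 = 512 + 64 + 32 + 16 + 4 + 2.
7^1 ≡ 7 (mod 13)
7^2 ≡ 7^2 = 49 ≡ 10 (mod 13)
7^4 ≡ 10^2 = 100 ≡ 9 (mod 13)
7^8 ≡ 9^2 = 81 ≡ 3 (mod 13)
7^16 ≡ 3^2 = 9 (mod 13)
7^32 ≡ 9^2 = 81 ≡ 3 (mod 13)
7^64 ≡ 3^2 = 9 (mod 13)
7^128 ≡ 9^2 = 81 ≡ 3 (mod 13)
7^256 ≡ 3^2 = 9 (mod 13)
7^512 ≡ 9^2 = 81 ≡ 3 (mod 13)
7^630 = 7^512 * 7^64 * 7^32 * 7^16 * 7^4 * 7^2 ≡ 3 * 9 * 3 * 9 * 9 * 10 (mod 13).
Accumulate the product:
3 * 9 = 27 ≡ 1
1 * 3 = 3
3 * 9 = 27 ≡ 1
1 * 9 = 9
9 * 10 = 90 ≡ 12

12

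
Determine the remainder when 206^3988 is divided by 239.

200

Using repeated squaring:
3988 in binary is 111110010100, i.e. 3988 = 2048 + 1024 + 512 + 256 + 128 + 16 + 4.
206^1 ≡ 206 (mod 239)
206^2 ≡ 206^2 = 42436 ≡ 133 (mod 239)
206^4 ≡ 133^2 = 17689 ≡ 3 (mod 239)
206^8 ≡ 3^2 = 9 (mod 239)
206^16 ≡ 9^2 = 81 (mod 239)
206^32 ≡ 81^2 = 6561 ≡ 108 (mod 239)
206^64 ≡ 108^2 = 11664 ≡ 192 (mod 239)
206^128 ≡ 192^2 = 36864 ≡ 58 (mod 239)
206^256 ≡ 58^2 = 3364 ≡ 18 (mod 239)
206^512 ≡ 18^2 = 324 ≡ 85 (mod 239)
206^1024 ≡ 85^2 = 7225 ≡ 55 (mod 239)
206^2048 ≡ 55^2 = 3025 ≡ 157 (mod 239)
206^3988 = 206^2048 * 206^1024 * 206^512 * 206^256 * 206^128 * 206^16 * 206^4 ≡ 157 * 55 * 85 * 18 * 58 * 81 * 3 (mod 239).
Accumulate the product:
157 * 55 = 8635 ≡ 31
31 * 85 = 2635 ≡ 6
6 * 18 = 108
108 * 58 = 6264 ≡ 50
50 * 81 = 4050 ≡ 226
226 * 3 = 678 ≡ 200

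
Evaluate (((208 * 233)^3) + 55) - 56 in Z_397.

3

208 * 233 = 48464 ≡ 30 (mod 397)
(30)^3 ≡ 4 (mod 397)
4 + 55 = 59
59 - 56 = 3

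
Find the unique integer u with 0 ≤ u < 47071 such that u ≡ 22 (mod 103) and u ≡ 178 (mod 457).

103⁻¹ mod 457: 103*71 ≡ 1 (mod 457), so 103⁻¹ ≡ 71.
u = 22 + 103*((178 − 22)*71 mod 457) = 22 + 103*108 = 11146.

11146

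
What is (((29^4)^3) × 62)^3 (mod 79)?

(29)^4 ≡ 73 (mod 79)
(73)^3 ≡ 21 (mod 79)
21 × 62 = 1302 ≡ 38 (mod 79)
(38)^3 ≡ 46 (mod 79)

46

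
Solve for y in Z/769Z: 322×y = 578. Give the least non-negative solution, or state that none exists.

gcd(322, 769) = 1, so a unique solution mod 769 exists.
322⁻¹ ≡ 203 (mod 769).
y ≡ 203×578 ≡ 446 (mod 769).

446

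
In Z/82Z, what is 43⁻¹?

82 = 1*43 + 39
43 = 1*39 + 4
39 = 9*4 + 3
4 = 1*3 + 1
3 = 3*1 + 0
gcd(43, 82) = 1, so the inverse exists.
Back-substitute for 1:
1 = 1*4 − 1*3
  = −1*39 + 10*4
  = 10*43 − 11*39
  = −11*82 + 21*43
So 43⁻¹ ≡ 21 (mod 82).

21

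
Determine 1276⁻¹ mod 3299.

2164

3299 = 2·1276 + 747
1276 = 1·747 + 529
747 = 1·529 + 218
529 = 2·218 + 93
218 = 2·93 + 32
93 = 2·32 + 29
32 = 1·29 + 3
29 = 9·3 + 2
3 = 1·2 + 1
2 = 2·1 + 0
gcd(1276, 3299) = 1, so the inverse exists.
Back-substitute for 1:
1 = 1·3 − 1·2
  = −1·29 + 10·3
  = 10·32 − 11·29
  = −11·93 + 32·32
  = 32·218 − 75·93
  = −75·529 + 182·218
  = 182·747 − 257·529
  = −257·1276 + 439·747
  = 439·3299 − 1135·1276
So 1276⁻¹ ≡ −1135 ≡ 2164 (mod 3299).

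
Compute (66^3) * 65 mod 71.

(66)^3 ≡ 17 (mod 71)
17 * 65 = 1105 ≡ 40 (mod 71)

40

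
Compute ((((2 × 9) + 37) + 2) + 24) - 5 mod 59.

2 × 9 = 18
18 + 37 = 55
55 + 2 = 57
57 + 24 = 81 ≡ 22 (mod 59)
22 - 5 = 17

17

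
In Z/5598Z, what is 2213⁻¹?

By the extended Euclidean algorithm:
5598 = 2*2213 + 1172
2213 = 1*1172 + 1041
1172 = 1*1041 + 131
1041 = 7*131 + 124
131 = 1*124 + 7
124 = 17*7 + 5
7 = 1*5 + 2
5 = 2*2 + 1
2 = 2*1 + 0
gcd(2213, 5598) = 1, so the inverse exists.
Bézout: 1 = −946*5598 + 2393*2213.
So 2213⁻¹ ≡ 2393 (mod 5598).

2393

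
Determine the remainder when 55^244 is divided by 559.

341

244 in binary is 11110100, i.e. 244 = 128 + 64 + 32 + 16 + 4.
55^1 ≡ 55 (mod 559)
55^2 ≡ 55^2 = 3025 ≡ 230 (mod 559)
55^4 ≡ 230^2 = 52900 ≡ 354 (mod 559)
55^8 ≡ 354^2 = 125316 ≡ 100 (mod 559)
55^16 ≡ 100^2 = 10000 ≡ 497 (mod 559)
55^32 ≡ 497^2 = 247009 ≡ 490 (mod 559)
55^64 ≡ 490^2 = 240100 ≡ 289 (mod 559)
55^128 ≡ 289^2 = 83521 ≡ 230 (mod 559)
55^244 = 55^128 * 55^64 * 55^32 * 55^16 * 55^4 ≡ 230 * 289 * 490 * 497 * 354 (mod 559).
Accumulate the product:
230 * 289 = 66470 ≡ 508
508 * 490 = 248920 ≡ 165
165 * 497 = 82005 ≡ 391
391 * 354 = 138414 ≡ 341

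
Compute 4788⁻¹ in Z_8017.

6428

8017 = 1·4788 + 3229
4788 = 1·3229 + 1559
3229 = 2·1559 + 111
1559 = 14·111 + 5
111 = 22·5 + 1
5 = 5·1 + 0
gcd(4788, 8017) = 1, so the inverse exists.
Bézout: 1 = 949·8017 − 1589·4788.
So 4788⁻¹ ≡ −1589 ≡ 6428 (mod 8017).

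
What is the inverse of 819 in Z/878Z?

625

Run the extended Euclidean algorithm:
878 = 1*819 + 59
819 = 13*59 + 52
59 = 1*52 + 7
52 = 7*7 + 3
7 = 2*3 + 1
3 = 3*1 + 0
gcd(819, 878) = 1, so the inverse exists.
Back-substitute for 1:
1 = 1*7 − 2*3
  = −2*52 + 15*7
  = 15*59 − 17*52
  = −17*819 + 236*59
  = 236*878 − 253*819
So 819⁻¹ ≡ −253 ≡ 625 (mod 878).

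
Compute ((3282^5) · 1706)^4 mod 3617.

3345

(3282)^5 ≡ 1790 (mod 3617)
1790 · 1706 = 3053740 ≡ 992 (mod 3617)
(992)^4 ≡ 3345 (mod 3617)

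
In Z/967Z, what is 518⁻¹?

Apply the Euclidean algorithm and back-substitute:
967 = 1·518 + 449
518 = 1·449 + 69
449 = 6·69 + 35
69 = 1·35 + 34
35 = 1·34 + 1
34 = 34·1 + 0
gcd(518, 967) = 1, so the inverse exists.
Back-substitute for 1:
1 = 1·35 − 1·34
  = −1·69 + 2·35
  = 2·449 − 13·69
  = −13·518 + 15·449
  = 15·967 − 28·518
So 518⁻¹ ≡ −28 ≡ 939 (mod 967).

939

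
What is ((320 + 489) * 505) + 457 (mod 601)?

320 + 489 = 809 ≡ 208 (mod 601)
208 * 505 = 105040 ≡ 466 (mod 601)
466 + 457 = 923 ≡ 322 (mod 601)

322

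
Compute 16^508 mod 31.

508 in binary is 111111100, i.e. 508 = 256 + 128 + 64 + 32 + 16 + 8 + 4.
16^1 ≡ 16 (mod 31)
16^2 ≡ 16^2 = 256 ≡ 8 (mod 31)
16^4 ≡ 8^2 = 64 ≡ 2 (mod 31)
16^8 ≡ 2^2 = 4 (mod 31)
16^16 ≡ 4^2 = 16 (mod 31)
16^32 ≡ 16^2 = 256 ≡ 8 (mod 31)
16^64 ≡ 8^2 = 64 ≡ 2 (mod 31)
16^128 ≡ 2^2 = 4 (mod 31)
16^256 ≡ 4^2 = 16 (mod 31)
16^508 = 16^256 × 16^128 × 16^64 × 16^32 × 16^16 × 16^8 × 16^4 ≡ 16 × 4 × 2 × 8 × 16 × 4 × 2 (mod 31).
Accumulate the product:
16 × 4 = 64 ≡ 2
2 × 2 = 4
4 × 8 = 32 ≡ 1
1 × 16 = 16
16 × 4 = 64 ≡ 2
2 × 2 = 4

4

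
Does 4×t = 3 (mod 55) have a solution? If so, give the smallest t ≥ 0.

42

gcd(4, 55) = 1, so a unique solution mod 55 exists.
4⁻¹ ≡ 14 (mod 55).
t ≡ 14×3 ≡ 42 (mod 55).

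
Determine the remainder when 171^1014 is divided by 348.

33

1014 in binary is 1111110110, i.e. 1014 = 512 + 256 + 128 + 64 + 32 + 16 + 4 + 2.
171^1 ≡ 171 (mod 348)
171^2 ≡ 171^2 = 29241 ≡ 9 (mod 348)
171^4 ≡ 9^2 = 81 (mod 348)
171^8 ≡ 81^2 = 6561 ≡ 297 (mod 348)
171^16 ≡ 297^2 = 88209 ≡ 165 (mod 348)
171^32 ≡ 165^2 = 27225 ≡ 81 (mod 348)
171^64 ≡ 81^2 = 6561 ≡ 297 (mod 348)
171^128 ≡ 297^2 = 88209 ≡ 165 (mod 348)
171^256 ≡ 165^2 = 27225 ≡ 81 (mod 348)
171^512 ≡ 81^2 = 6561 ≡ 297 (mod 348)
171^1014 = 171^512 * 171^256 * 171^128 * 171^64 * 171^32 * 171^16 * 171^4 * 171^2 ≡ 297 * 81 * 165 * 297 * 81 * 165 * 81 * 9 (mod 348).
Accumulate the product:
297 * 81 = 24057 ≡ 45
45 * 165 = 7425 ≡ 117
117 * 297 = 34749 ≡ 297
297 * 81 = 24057 ≡ 45
45 * 165 = 7425 ≡ 117
117 * 81 = 9477 ≡ 81
81 * 9 = 729 ≡ 33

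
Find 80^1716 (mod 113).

Compute successive squares:
80^1 ≡ 80 (mod 113)
80^2 ≡ 80^2 = 6400 ≡ 72 (mod 113)
80^4 ≡ 72^2 = 5184 ≡ 99 (mod 113)
80^8 ≡ 99^2 = 9801 ≡ 83 (mod 113)
80^16 ≡ 83^2 = 6889 ≡ 109 (mod 113)
80^32 ≡ 109^2 = 11881 ≡ 16 (mod 113)
80^64 ≡ 16^2 = 256 ≡ 30 (mod 113)
80^128 ≡ 30^2 = 900 ≡ 109 (mod 113)
80^256 ≡ 109^2 = 11881 ≡ 16 (mod 113)
80^512 ≡ 16^2 = 256 ≡ 30 (mod 113)
80^1024 ≡ 30^2 = 900 ≡ 109 (mod 113)
80^1716 = 80^1024 · 80^512 · 80^128 · 80^32 · 80^16 · 80^4 ≡ 109 · 30 · 109 · 16 · 109 · 99 (mod 113).
Accumulate the product:
109 · 30 = 3270 ≡ 106
106 · 109 = 11554 ≡ 28
28 · 16 = 448 ≡ 109
109 · 109 = 11881 ≡ 16
16 · 99 = 1584 ≡ 2

2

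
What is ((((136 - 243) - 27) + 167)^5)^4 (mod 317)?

218

136 - 243 = -107 ≡ 210 (mod 317)
210 - 27 = 183
183 + 167 = 350 ≡ 33 (mod 317)
(33)^5 ≡ 158 (mod 317)
(158)^4 ≡ 218 (mod 317)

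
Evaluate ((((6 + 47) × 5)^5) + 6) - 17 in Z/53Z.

42

6 + 47 = 53 ≡ 0 (mod 53)
0 × 5 = 0
(0)^5 ≡ 0 (mod 53)
0 + 6 = 6
6 - 17 = -11 ≡ 42 (mod 53)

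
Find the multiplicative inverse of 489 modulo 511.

Apply the Euclidean algorithm and back-substitute:
511 = 1×489 + 22
489 = 22×22 + 5
22 = 4×5 + 2
5 = 2×2 + 1
2 = 2×1 + 0
gcd(489, 511) = 1, so the inverse exists.
Back-substitute for 1:
1 = 1×5 − 2×2
  = −2×22 + 9×5
  = 9×489 − 200×22
  = −200×511 + 209×489
So 489⁻¹ ≡ 209 (mod 511).

209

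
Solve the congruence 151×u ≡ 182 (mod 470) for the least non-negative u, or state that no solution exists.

272

gcd(151, 470) = 1, so a unique solution mod 470 exists.
151⁻¹ ≡ 221 (mod 470).
u ≡ 221×182 ≡ 272 (mod 470).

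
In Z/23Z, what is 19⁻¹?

17

23 = 1*19 + 4
19 = 4*4 + 3
4 = 1*3 + 1
3 = 3*1 + 0
gcd(19, 23) = 1, so the inverse exists.
Back-substitute for 1:
1 = 1*4 − 1*3
  = −1*19 + 5*4
  = 5*23 − 6*19
So 19⁻¹ ≡ −6 ≡ 17 (mod 23).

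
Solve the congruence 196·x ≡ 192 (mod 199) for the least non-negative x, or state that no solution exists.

135

gcd(196, 199) = 1, so a unique solution mod 199 exists.
196⁻¹ ≡ 66 (mod 199).
x ≡ 66·192 ≡ 135 (mod 199).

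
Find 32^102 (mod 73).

By square-and-multiply:
32^1 ≡ 32 (mod 73)
32^2 ≡ 32^2 = 1024 ≡ 2 (mod 73)
32^4 ≡ 2^2 = 4 (mod 73)
32^8 ≡ 4^2 = 16 (mod 73)
32^16 ≡ 16^2 = 256 ≡ 37 (mod 73)
32^32 ≡ 37^2 = 1369 ≡ 55 (mod 73)
32^64 ≡ 55^2 = 3025 ≡ 32 (mod 73)
32^102 = 32^64 · 32^32 · 32^4 · 32^2 ≡ 32 · 55 · 4 · 2 (mod 73).
Accumulate the product:
32 · 55 = 1760 ≡ 8
8 · 4 = 32
32 · 2 = 64

64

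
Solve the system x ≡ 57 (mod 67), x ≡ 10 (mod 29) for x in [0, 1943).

67⁻¹ mod 29: 67·13 ≡ 1 (mod 29), so 67⁻¹ ≡ 13.
x = 57 + 67·((10 − 57)·13 mod 29) = 57 + 67·27 = 1866.

1866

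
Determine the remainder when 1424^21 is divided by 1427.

594

Compute successive squares:
1424^1 ≡ 1424 (mod 1427)
1424^2 ≡ 1424^2 = 2027776 ≡ 9 (mod 1427)
1424^4 ≡ 9^2 = 81 (mod 1427)
1424^8 ≡ 81^2 = 6561 ≡ 853 (mod 1427)
1424^16 ≡ 853^2 = 727609 ≡ 1266 (mod 1427)
1424^21 = 1424^16 * 1424^4 * 1424^1 ≡ 1266 * 81 * 1424 (mod 1427).
Accumulate the product:
1266 * 81 = 102546 ≡ 1229
1229 * 1424 = 1750096 ≡ 594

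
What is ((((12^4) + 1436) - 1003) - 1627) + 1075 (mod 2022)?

397

(12)^4 ≡ 516 (mod 2022)
516 + 1436 = 1952
1952 - 1003 = 949
949 - 1627 = -678 ≡ 1344 (mod 2022)
1344 + 1075 = 2419 ≡ 397 (mod 2022)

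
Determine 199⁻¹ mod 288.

By the extended Euclidean algorithm:
288 = 1*199 + 89
199 = 2*89 + 21
89 = 4*21 + 5
21 = 4*5 + 1
5 = 5*1 + 0
gcd(199, 288) = 1, so the inverse exists.
Bézout: 1 = −38*288 + 55*199.
So 199⁻¹ ≡ 55 (mod 288).

55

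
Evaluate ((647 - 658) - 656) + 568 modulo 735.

647 - 658 = -11 ≡ 724 (mod 735)
724 - 656 = 68
68 + 568 = 636

636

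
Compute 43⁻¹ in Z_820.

267

Run the extended Euclidean algorithm:
820 = 19·43 + 3
43 = 14·3 + 1
3 = 3·1 + 0
gcd(43, 820) = 1, so the inverse exists.
Back-substitute for 1:
1 = 1·43 − 14·3
  = −14·820 + 267·43
So 43⁻¹ ≡ 267 (mod 820).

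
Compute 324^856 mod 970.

Using repeated squaring:
324^1 ≡ 324 (mod 970)
324^2 ≡ 324^2 = 104976 ≡ 216 (mod 970)
324^4 ≡ 216^2 = 46656 ≡ 96 (mod 970)
324^8 ≡ 96^2 = 9216 ≡ 486 (mod 970)
324^16 ≡ 486^2 = 236196 ≡ 486 (mod 970)
324^32 ≡ 486^2 = 236196 ≡ 486 (mod 970)
324^64 ≡ 486^2 = 236196 ≡ 486 (mod 970)
324^128 ≡ 486^2 = 236196 ≡ 486 (mod 970)
324^256 ≡ 486^2 = 236196 ≡ 486 (mod 970)
324^512 ≡ 486^2 = 236196 ≡ 486 (mod 970)
324^856 = 324^512 * 324^256 * 324^64 * 324^16 * 324^8 ≡ 486 * 486 * 486 * 486 * 486 (mod 970).
Accumulate the product:
486 * 486 = 236196 ≡ 486
486 * 486 = 236196 ≡ 486
486 * 486 = 236196 ≡ 486
486 * 486 = 236196 ≡ 486

486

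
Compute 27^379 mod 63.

By square-and-multiply:
379 in binary is 101111011, i.e. 379 = 256 + 64 + 32 + 16 + 8 + 2 + 1.
27^1 ≡ 27 (mod 63)
27^2 ≡ 27^2 = 729 ≡ 36 (mod 63)
27^4 ≡ 36^2 = 1296 ≡ 36 (mod 63)
27^8 ≡ 36^2 = 1296 ≡ 36 (mod 63)
27^16 ≡ 36^2 = 1296 ≡ 36 (mod 63)
27^32 ≡ 36^2 = 1296 ≡ 36 (mod 63)
27^64 ≡ 36^2 = 1296 ≡ 36 (mod 63)
27^128 ≡ 36^2 = 1296 ≡ 36 (mod 63)
27^256 ≡ 36^2 = 1296 ≡ 36 (mod 63)
27^379 = 27^256 · 27^64 · 27^32 · 27^16 · 27^8 · 27^2 · 27^1 ≡ 36 · 36 · 36 · 36 · 36 · 36 · 27 (mod 63).
Accumulate the product:
36 · 36 = 1296 ≡ 36
36 · 36 = 1296 ≡ 36
36 · 36 = 1296 ≡ 36
36 · 36 = 1296 ≡ 36
36 · 36 = 1296 ≡ 36
36 · 27 = 972 ≡ 27

27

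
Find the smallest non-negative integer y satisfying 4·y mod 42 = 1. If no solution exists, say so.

no solution

gcd(4, 42) = 2, and 2 does not divide 1.
So the congruence has no solution.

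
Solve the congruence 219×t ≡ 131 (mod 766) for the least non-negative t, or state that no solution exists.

gcd(219, 766) = 1, so a unique solution mod 766 exists.
219⁻¹ ≡ 7 (mod 766).
t ≡ 7×131 ≡ 151 (mod 766).

151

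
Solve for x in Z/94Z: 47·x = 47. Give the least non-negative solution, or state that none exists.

gcd(47, 94) = 47, and 47 | 47, so solutions exist.
Divide through by 47: 1·x ≡ 1 (mod 2).
1⁻¹ ≡ 1 (mod 2).
x ≡ 1·1 ≡ 1 (mod 2).
The smallest non-negative solution is x = 1.

1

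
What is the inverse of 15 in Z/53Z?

46

By the extended Euclidean algorithm:
53 = 3×15 + 8
15 = 1×8 + 7
8 = 1×7 + 1
7 = 7×1 + 0
gcd(15, 53) = 1, so the inverse exists.
Bézout: 1 = 2×53 − 7×15.
So 15⁻¹ ≡ −7 ≡ 46 (mod 53).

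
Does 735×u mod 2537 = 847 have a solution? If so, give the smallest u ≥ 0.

gcd(735, 2537) = 1, so a unique solution mod 2537 exists.
735⁻¹ ≡ 1215 (mod 2537).
u ≡ 1215×847 ≡ 1620 (mod 2537).

1620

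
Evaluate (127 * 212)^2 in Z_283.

106

127 * 212 = 26924 ≡ 39 (mod 283)
(39)^2 ≡ 106 (mod 283)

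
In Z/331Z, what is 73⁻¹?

331 = 4×73 + 39
73 = 1×39 + 34
39 = 1×34 + 5
34 = 6×5 + 4
5 = 1×4 + 1
4 = 4×1 + 0
gcd(73, 331) = 1, so the inverse exists.
Back-substitute for 1:
1 = 1×5 − 1×4
  = −1×34 + 7×5
  = 7×39 − 8×34
  = −8×73 + 15×39
  = 15×331 − 68×73
So 73⁻¹ ≡ −68 ≡ 263 (mod 331).

263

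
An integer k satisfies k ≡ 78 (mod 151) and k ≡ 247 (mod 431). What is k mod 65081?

151⁻¹ mod 431: 151×294 ≡ 1 (mod 431), so 151⁻¹ ≡ 294.
k = 78 + 151×((247 − 78)×294 mod 431) = 78 + 151×121 = 18349.

18349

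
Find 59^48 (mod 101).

Compute successive squares:
59^1 ≡ 59 (mod 101)
59^2 ≡ 59^2 = 3481 ≡ 47 (mod 101)
59^4 ≡ 47^2 = 2209 ≡ 88 (mod 101)
59^8 ≡ 88^2 = 7744 ≡ 68 (mod 101)
59^16 ≡ 68^2 = 4624 ≡ 79 (mod 101)
59^32 ≡ 79^2 = 6241 ≡ 80 (mod 101)
59^48 = 59^32 × 59^16 ≡ 80 × 79 (mod 101).
80 × 79 = 6320 ≡ 58 (mod 101).

58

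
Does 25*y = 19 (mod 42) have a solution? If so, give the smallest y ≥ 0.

31

gcd(25, 42) = 1, so a unique solution mod 42 exists.
25⁻¹ ≡ 37 (mod 42).
y ≡ 37*19 ≡ 31 (mod 42).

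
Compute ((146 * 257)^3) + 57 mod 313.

273

146 * 257 = 37522 ≡ 275 (mod 313)
(275)^3 ≡ 216 (mod 313)
216 + 57 = 273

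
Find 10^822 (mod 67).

By square-and-multiply:
822 in binary is 1100110110, i.e. 822 = 512 + 256 + 32 + 16 + 4 + 2.
10^1 ≡ 10 (mod 67)
10^2 ≡ 10^2 = 100 ≡ 33 (mod 67)
10^4 ≡ 33^2 = 1089 ≡ 17 (mod 67)
10^8 ≡ 17^2 = 289 ≡ 21 (mod 67)
10^16 ≡ 21^2 = 441 ≡ 39 (mod 67)
10^32 ≡ 39^2 = 1521 ≡ 47 (mod 67)
10^64 ≡ 47^2 = 2209 ≡ 65 (mod 67)
10^128 ≡ 65^2 = 4225 ≡ 4 (mod 67)
10^256 ≡ 4^2 = 16 (mod 67)
10^512 ≡ 16^2 = 256 ≡ 55 (mod 67)
10^822 = 10^512 · 10^256 · 10^32 · 10^16 · 10^4 · 10^2 ≡ 55 · 16 · 47 · 39 · 17 · 33 (mod 67).
Accumulate the product:
55 · 16 = 880 ≡ 9
9 · 47 = 423 ≡ 21
21 · 39 = 819 ≡ 15
15 · 17 = 255 ≡ 54
54 · 33 = 1782 ≡ 40

40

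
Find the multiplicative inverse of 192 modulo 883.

883 = 4*192 + 115
192 = 1*115 + 77
115 = 1*77 + 38
77 = 2*38 + 1
38 = 38*1 + 0
gcd(192, 883) = 1, so the inverse exists.
Back-substitute for 1:
1 = 1*77 − 2*38
  = −2*115 + 3*77
  = 3*192 − 5*115
  = −5*883 + 23*192
So 192⁻¹ ≡ 23 (mod 883).

23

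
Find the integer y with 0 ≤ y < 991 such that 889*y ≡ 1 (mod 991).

68

Run the extended Euclidean algorithm:
991 = 1*889 + 102
889 = 8*102 + 73
102 = 1*73 + 29
73 = 2*29 + 15
29 = 1*15 + 14
15 = 1*14 + 1
14 = 14*1 + 0
gcd(889, 991) = 1, so the inverse exists.
Bézout: 1 = −61*991 + 68*889.
So 889⁻¹ ≡ 68 (mod 991).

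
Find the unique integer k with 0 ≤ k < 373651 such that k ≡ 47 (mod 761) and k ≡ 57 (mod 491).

221498

761⁻¹ mod 491: 761*471 ≡ 1 (mod 491), so 761⁻¹ ≡ 471.
k = 47 + 761*((57 − 47)*471 mod 491) = 47 + 761*291 = 221498.
Check: 221498 mod 761 = 47, 221498 mod 491 = 57. ✓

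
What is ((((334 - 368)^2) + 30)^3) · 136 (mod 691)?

189

334 - 368 = -34 ≡ 657 (mod 691)
(657)^2 ≡ 465 (mod 691)
465 + 30 = 495
(495)^3 ≡ 291 (mod 691)
291 · 136 = 39576 ≡ 189 (mod 691)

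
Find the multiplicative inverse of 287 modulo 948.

839

948 = 3·287 + 87
287 = 3·87 + 26
87 = 3·26 + 9
26 = 2·9 + 8
9 = 1·8 + 1
8 = 8·1 + 0
gcd(287, 948) = 1, so the inverse exists.
Back-substitute for 1:
1 = 1·9 − 1·8
  = −1·26 + 3·9
  = 3·87 − 10·26
  = −10·287 + 33·87
  = 33·948 − 109·287
So 287⁻¹ ≡ −109 ≡ 839 (mod 948).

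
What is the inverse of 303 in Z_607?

Run the extended Euclidean algorithm:
607 = 2*303 + 1
303 = 303*1 + 0
gcd(303, 607) = 1, so the inverse exists.
Bézout: 1 = 1*607 − 2*303.
So 303⁻¹ ≡ −2 ≡ 605 (mod 607).

605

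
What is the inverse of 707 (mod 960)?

683

960 = 1×707 + 253
707 = 2×253 + 201
253 = 1×201 + 52
201 = 3×52 + 45
52 = 1×45 + 7
45 = 6×7 + 3
7 = 2×3 + 1
3 = 3×1 + 0
gcd(707, 960) = 1, so the inverse exists.
Back-substitute for 1:
1 = 1×7 − 2×3
  = −2×45 + 13×7
  = 13×52 − 15×45
  = −15×201 + 58×52
  = 58×253 − 73×201
  = −73×707 + 204×253
  = 204×960 − 277×707
So 707⁻¹ ≡ −277 ≡ 683 (mod 960).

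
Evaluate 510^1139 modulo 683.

1139 in binary is 10001110011, i.e. 1139 = 1024 + 64 + 32 + 16 + 2 + 1.
510^1 ≡ 510 (mod 683)
510^2 ≡ 510^2 = 260100 ≡ 560 (mod 683)
510^4 ≡ 560^2 = 313600 ≡ 103 (mod 683)
510^8 ≡ 103^2 = 10609 ≡ 364 (mod 683)
510^16 ≡ 364^2 = 132496 ≡ 677 (mod 683)
510^32 ≡ 677^2 = 458329 ≡ 36 (mod 683)
510^64 ≡ 36^2 = 1296 ≡ 613 (mod 683)
510^128 ≡ 613^2 = 375769 ≡ 119 (mod 683)
510^256 ≡ 119^2 = 14161 ≡ 501 (mod 683)
510^512 ≡ 501^2 = 251001 ≡ 340 (mod 683)
510^1024 ≡ 340^2 = 115600 ≡ 173 (mod 683)
510^1139 = 510^1024 × 510^64 × 510^32 × 510^16 × 510^2 × 510^1 ≡ 173 × 613 × 36 × 677 × 560 × 510 (mod 683).
Accumulate the product:
173 × 613 = 106049 ≡ 184
184 × 36 = 6624 ≡ 477
477 × 677 = 322929 ≡ 553
553 × 560 = 309680 ≡ 281
281 × 510 = 143310 ≡ 563

563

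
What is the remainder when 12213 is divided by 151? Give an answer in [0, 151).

12213 = 80*151 + 133, so 12213 ≡ 133 (mod 151).

133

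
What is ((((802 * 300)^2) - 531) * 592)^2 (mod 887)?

512

802 * 300 = 240600 ≡ 223 (mod 887)
(223)^2 ≡ 57 (mod 887)
57 - 531 = -474 ≡ 413 (mod 887)
413 * 592 = 244496 ≡ 571 (mod 887)
(571)^2 ≡ 512 (mod 887)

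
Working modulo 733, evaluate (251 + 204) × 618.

451

251 + 204 = 455
455 × 618 = 281190 ≡ 451 (mod 733)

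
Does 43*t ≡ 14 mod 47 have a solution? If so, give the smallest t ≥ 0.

gcd(43, 47) = 1, so a unique solution mod 47 exists.
43⁻¹ ≡ 35 (mod 47).
t ≡ 35*14 ≡ 20 (mod 47).

20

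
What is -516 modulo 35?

9

-516 = -15×35 + 9, so -516 ≡ 9 (mod 35).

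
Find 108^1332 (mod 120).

108^1 ≡ 108 (mod 120)
108^2 ≡ 108^2 = 11664 ≡ 24 (mod 120)
108^4 ≡ 24^2 = 576 ≡ 96 (mod 120)
108^8 ≡ 96^2 = 9216 ≡ 96 (mod 120)
108^16 ≡ 96^2 = 9216 ≡ 96 (mod 120)
108^32 ≡ 96^2 = 9216 ≡ 96 (mod 120)
108^64 ≡ 96^2 = 9216 ≡ 96 (mod 120)
108^128 ≡ 96^2 = 9216 ≡ 96 (mod 120)
108^256 ≡ 96^2 = 9216 ≡ 96 (mod 120)
108^512 ≡ 96^2 = 9216 ≡ 96 (mod 120)
108^1024 ≡ 96^2 = 9216 ≡ 96 (mod 120)
108^1332 = 108^1024 × 108^256 × 108^32 × 108^16 × 108^4 ≡ 96 × 96 × 96 × 96 × 96 (mod 120).
Accumulate the product:
96 × 96 = 9216 ≡ 96
96 × 96 = 9216 ≡ 96
96 × 96 = 9216 ≡ 96
96 × 96 = 9216 ≡ 96

96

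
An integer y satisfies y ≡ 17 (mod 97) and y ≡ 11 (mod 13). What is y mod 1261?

97⁻¹ mod 13: 97·11 ≡ 1 (mod 13), so 97⁻¹ ≡ 11.
y = 17 + 97·((11 − 17)·11 mod 13) = 17 + 97·12 = 1181.

1181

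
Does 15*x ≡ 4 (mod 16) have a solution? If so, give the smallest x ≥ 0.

gcd(15, 16) = 1, so a unique solution mod 16 exists.
15⁻¹ ≡ 15 (mod 16).
x ≡ 15*4 ≡ 12 (mod 16).

12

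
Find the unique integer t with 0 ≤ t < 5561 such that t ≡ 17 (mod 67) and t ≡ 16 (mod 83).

67⁻¹ mod 83: 67·57 ≡ 1 (mod 83), so 67⁻¹ ≡ 57.
t = 17 + 67·((16 − 17)·57 mod 83) = 17 + 67·26 = 1759.
Check: 1759 mod 67 = 17, 1759 mod 83 = 16. ✓

1759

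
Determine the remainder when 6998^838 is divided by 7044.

By square-and-multiply:
838 in binary is 1101000110, i.e. 838 = 512 + 256 + 64 + 4 + 2.
6998^1 ≡ 6998 (mod 7044)
6998^2 ≡ 6998^2 = 48972004 ≡ 2116 (mod 7044)
6998^4 ≡ 2116^2 = 4477456 ≡ 4516 (mod 7044)
6998^8 ≡ 4516^2 = 20394256 ≡ 1876 (mod 7044)
6998^16 ≡ 1876^2 = 3519376 ≡ 4420 (mod 7044)
6998^32 ≡ 4420^2 = 19536400 ≡ 3388 (mod 7044)
6998^64 ≡ 3388^2 = 11478544 ≡ 3868 (mod 7044)
6998^128 ≡ 3868^2 = 14961424 ≡ 7012 (mod 7044)
6998^256 ≡ 7012^2 = 49168144 ≡ 1024 (mod 7044)
6998^512 ≡ 1024^2 = 1048576 ≡ 6064 (mod 7044)
6998^838 = 6998^512 × 6998^256 × 6998^64 × 6998^4 × 6998^2 ≡ 6064 × 1024 × 3868 × 4516 × 2116 (mod 7044).
Accumulate the product:
6064 × 1024 = 6209536 ≡ 3772
3772 × 3868 = 14590096 ≡ 1972
1972 × 4516 = 8905552 ≡ 1936
1936 × 2116 = 4096576 ≡ 4012

4012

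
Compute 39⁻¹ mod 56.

By the extended Euclidean algorithm:
56 = 1×39 + 17
39 = 2×17 + 5
17 = 3×5 + 2
5 = 2×2 + 1
2 = 2×1 + 0
gcd(39, 56) = 1, so the inverse exists.
Back-substitute for 1:
1 = 1×5 − 2×2
  = −2×17 + 7×5
  = 7×39 − 16×17
  = −16×56 + 23×39
So 39⁻¹ ≡ 23 (mod 56).

23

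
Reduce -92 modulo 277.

-92 = -1·277 + 185, so -92 ≡ 185 (mod 277).

185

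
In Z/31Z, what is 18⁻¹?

By the extended Euclidean algorithm:
31 = 1·18 + 13
18 = 1·13 + 5
13 = 2·5 + 3
5 = 1·3 + 2
3 = 1·2 + 1
2 = 2·1 + 0
gcd(18, 31) = 1, so the inverse exists.
Bézout: 1 = 7·31 − 12·18.
So 18⁻¹ ≡ −12 ≡ 19 (mod 31).

19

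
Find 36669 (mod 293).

36669 = 125·293 + 44, so 36669 ≡ 44 (mod 293).

44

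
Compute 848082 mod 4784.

848082 = 177*4784 + 1314, so 848082 ≡ 1314 (mod 4784).

1314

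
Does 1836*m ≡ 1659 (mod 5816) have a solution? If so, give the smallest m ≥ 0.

no solution

gcd(1836, 5816) = 4, and 4 does not divide 1659.
So the congruence has no solution.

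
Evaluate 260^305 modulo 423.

206

Compute successive squares:
260^1 ≡ 260 (mod 423)
260^2 ≡ 260^2 = 67600 ≡ 343 (mod 423)
260^4 ≡ 343^2 = 117649 ≡ 55 (mod 423)
260^8 ≡ 55^2 = 3025 ≡ 64 (mod 423)
260^16 ≡ 64^2 = 4096 ≡ 289 (mod 423)
260^32 ≡ 289^2 = 83521 ≡ 190 (mod 423)
260^64 ≡ 190^2 = 36100 ≡ 145 (mod 423)
260^128 ≡ 145^2 = 21025 ≡ 298 (mod 423)
260^256 ≡ 298^2 = 88804 ≡ 397 (mod 423)
260^305 = 260^256 · 260^32 · 260^16 · 260^1 ≡ 397 · 190 · 289 · 260 (mod 423).
Accumulate the product:
397 · 190 = 75430 ≡ 136
136 · 289 = 39304 ≡ 388
388 · 260 = 100880 ≡ 206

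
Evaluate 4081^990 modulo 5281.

3608

Compute successive squares:
990 in binary is 1111011110, i.e. 990 = 512 + 256 + 128 + 64 + 16 + 8 + 4 + 2.
4081^1 ≡ 4081 (mod 5281)
4081^2 ≡ 4081^2 = 16654561 ≡ 3568 (mod 5281)
4081^4 ≡ 3568^2 = 12730624 ≡ 3414 (mod 5281)
4081^8 ≡ 3414^2 = 11655396 ≡ 229 (mod 5281)
4081^16 ≡ 229^2 = 52441 ≡ 4912 (mod 5281)
4081^32 ≡ 4912^2 = 24127744 ≡ 4136 (mod 5281)
4081^64 ≡ 4136^2 = 17106496 ≡ 1337 (mod 5281)
4081^128 ≡ 1337^2 = 1787569 ≡ 2591 (mod 5281)
4081^256 ≡ 2591^2 = 6713281 ≡ 1130 (mod 5281)
4081^512 ≡ 1130^2 = 1276900 ≡ 4179 (mod 5281)
4081^990 = 4081^512 * 4081^256 * 4081^128 * 4081^64 * 4081^16 * 4081^8 * 4081^4 * 4081^2 ≡ 4179 * 1130 * 2591 * 1337 * 4912 * 229 * 3414 * 3568 (mod 5281).
Accumulate the product:
4179 * 1130 = 4722270 ≡ 1056
1056 * 2591 = 2736096 ≡ 538
538 * 1337 = 719306 ≡ 1090
1090 * 4912 = 5354080 ≡ 4427
4427 * 229 = 1013783 ≡ 5112
5112 * 3414 = 17452368 ≡ 3944
3944 * 3568 = 14072192 ≡ 3608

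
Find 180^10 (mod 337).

290

10 in binary is 1010, i.e. 10 = 8 + 2.
180^1 ≡ 180 (mod 337)
180^2 ≡ 180^2 = 32400 ≡ 48 (mod 337)
180^4 ≡ 48^2 = 2304 ≡ 282 (mod 337)
180^8 ≡ 282^2 = 79524 ≡ 329 (mod 337)
180^10 = 180^8 · 180^2 ≡ 329 · 48 (mod 337).
329 · 48 = 15792 ≡ 290 (mod 337).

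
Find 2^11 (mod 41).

2^1 ≡ 2 (mod 41)
2^2 ≡ 2^2 = 4 (mod 41)
2^4 ≡ 4^2 = 16 (mod 41)
2^8 ≡ 16^2 = 256 ≡ 10 (mod 41)
2^11 = 2^8 · 2^2 · 2^1 ≡ 10 · 4 · 2 (mod 41).
Accumulate the product:
10 · 4 = 40
40 · 2 = 80 ≡ 39

39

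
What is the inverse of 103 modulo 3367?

3367 = 32·103 + 71
103 = 1·71 + 32
71 = 2·32 + 7
32 = 4·7 + 4
7 = 1·4 + 3
4 = 1·3 + 1
3 = 3·1 + 0
gcd(103, 3367) = 1, so the inverse exists.
Back-substitute for 1:
1 = 1·4 − 1·3
  = −1·7 + 2·4
  = 2·32 − 9·7
  = −9·71 + 20·32
  = 20·103 − 29·71
  = −29·3367 + 948·103
So 103⁻¹ ≡ 948 (mod 3367).

948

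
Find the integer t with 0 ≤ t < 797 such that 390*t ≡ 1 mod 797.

750

By the extended Euclidean algorithm:
797 = 2*390 + 17
390 = 22*17 + 16
17 = 1*16 + 1
16 = 16*1 + 0
gcd(390, 797) = 1, so the inverse exists.
Bézout: 1 = 23*797 − 47*390.
So 390⁻¹ ≡ −47 ≡ 750 (mod 797).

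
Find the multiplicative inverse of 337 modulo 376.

241

376 = 1·337 + 39
337 = 8·39 + 25
39 = 1·25 + 14
25 = 1·14 + 11
14 = 1·11 + 3
11 = 3·3 + 2
3 = 1·2 + 1
2 = 2·1 + 0
gcd(337, 376) = 1, so the inverse exists.
Back-substitute for 1:
1 = 1·3 − 1·2
  = −1·11 + 4·3
  = 4·14 − 5·11
  = −5·25 + 9·14
  = 9·39 − 14·25
  = −14·337 + 121·39
  = 121·376 − 135·337
So 337⁻¹ ≡ −135 ≡ 241 (mod 376).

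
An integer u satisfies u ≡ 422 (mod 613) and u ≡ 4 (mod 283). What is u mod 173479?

149994

613⁻¹ mod 283: 613·277 ≡ 1 (mod 283), so 613⁻¹ ≡ 277.
u = 422 + 613·((4 − 422)·277 mod 283) = 422 + 613·244 = 149994.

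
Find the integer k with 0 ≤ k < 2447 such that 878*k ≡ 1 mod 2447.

2447 = 2*878 + 691
878 = 1*691 + 187
691 = 3*187 + 130
187 = 1*130 + 57
130 = 2*57 + 16
57 = 3*16 + 9
16 = 1*9 + 7
9 = 1*7 + 2
7 = 3*2 + 1
2 = 2*1 + 0
gcd(878, 2447) = 1, so the inverse exists.
Back-substitute for 1:
1 = 1*7 − 3*2
  = −3*9 + 4*7
  = 4*16 − 7*9
  = −7*57 + 25*16
  = 25*130 − 57*57
  = −57*187 + 82*130
  = 82*691 − 303*187
  = −303*878 + 385*691
  = 385*2447 − 1073*878
So 878⁻¹ ≡ −1073 ≡ 1374 (mod 2447).

1374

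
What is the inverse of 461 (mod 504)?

504 = 1·461 + 43
461 = 10·43 + 31
43 = 1·31 + 12
31 = 2·12 + 7
12 = 1·7 + 5
7 = 1·5 + 2
5 = 2·2 + 1
2 = 2·1 + 0
gcd(461, 504) = 1, so the inverse exists.
Bézout: 1 = 193·504 − 211·461.
So 461⁻¹ ≡ −211 ≡ 293 (mod 504).

293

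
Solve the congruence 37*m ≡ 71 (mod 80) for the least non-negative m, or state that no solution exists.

43

gcd(37, 80) = 1, so a unique solution mod 80 exists.
37⁻¹ ≡ 13 (mod 80).
m ≡ 13*71 ≡ 43 (mod 80).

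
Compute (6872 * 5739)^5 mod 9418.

6872 * 5739 = 39438408 ≡ 5242 (mod 9418)
(5242)^5 ≡ 5804 (mod 9418)

5804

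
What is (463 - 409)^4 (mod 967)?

225

463 - 409 = 54
(54)^4 ≡ 225 (mod 967)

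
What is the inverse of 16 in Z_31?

By the extended Euclidean algorithm:
31 = 1*16 + 15
16 = 1*15 + 1
15 = 15*1 + 0
gcd(16, 31) = 1, so the inverse exists.
Bézout: 1 = −1*31 + 2*16.
So 16⁻¹ ≡ 2 (mod 31).

2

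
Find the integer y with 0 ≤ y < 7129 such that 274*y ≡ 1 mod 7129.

5698

Run the extended Euclidean algorithm:
7129 = 26·274 + 5
274 = 54·5 + 4
5 = 1·4 + 1
4 = 4·1 + 0
gcd(274, 7129) = 1, so the inverse exists.
Back-substitute for 1:
1 = 1·5 − 1·4
  = −1·274 + 55·5
  = 55·7129 − 1431·274
So 274⁻¹ ≡ −1431 ≡ 5698 (mod 7129).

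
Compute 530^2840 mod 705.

115

Compute successive squares:
2840 in binary is 101100011000, i.e. 2840 = 2048 + 512 + 256 + 16 + 8.
530^1 ≡ 530 (mod 705)
530^2 ≡ 530^2 = 280900 ≡ 310 (mod 705)
530^4 ≡ 310^2 = 96100 ≡ 220 (mod 705)
530^8 ≡ 220^2 = 48400 ≡ 460 (mod 705)
530^16 ≡ 460^2 = 211600 ≡ 100 (mod 705)
530^32 ≡ 100^2 = 10000 ≡ 130 (mod 705)
530^64 ≡ 130^2 = 16900 ≡ 685 (mod 705)
530^128 ≡ 685^2 = 469225 ≡ 400 (mod 705)
530^256 ≡ 400^2 = 160000 ≡ 670 (mod 705)
530^512 ≡ 670^2 = 448900 ≡ 520 (mod 705)
530^1024 ≡ 520^2 = 270400 ≡ 385 (mod 705)
530^2048 ≡ 385^2 = 148225 ≡ 175 (mod 705)
530^2840 = 530^2048 · 530^512 · 530^256 · 530^16 · 530^8 ≡ 175 · 520 · 670 · 100 · 460 (mod 705).
Accumulate the product:
175 · 520 = 91000 ≡ 55
55 · 670 = 36850 ≡ 190
190 · 100 = 19000 ≡ 670
670 · 460 = 308200 ≡ 115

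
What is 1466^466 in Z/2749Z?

985

466 in binary is 111010010, i.e. 466 = 256 + 128 + 64 + 16 + 2.
1466^1 ≡ 1466 (mod 2749)
1466^2 ≡ 1466^2 = 2149156 ≡ 2187 (mod 2749)
1466^4 ≡ 2187^2 = 4782969 ≡ 2458 (mod 2749)
1466^8 ≡ 2458^2 = 6041764 ≡ 2211 (mod 2749)
1466^16 ≡ 2211^2 = 4888521 ≡ 799 (mod 2749)
1466^32 ≡ 799^2 = 638401 ≡ 633 (mod 2749)
1466^64 ≡ 633^2 = 400689 ≡ 2084 (mod 2749)
1466^128 ≡ 2084^2 = 4343056 ≡ 2385 (mod 2749)
1466^256 ≡ 2385^2 = 5688225 ≡ 544 (mod 2749)
1466^466 = 1466^256 × 1466^128 × 1466^64 × 1466^16 × 1466^2 ≡ 544 × 2385 × 2084 × 799 × 2187 (mod 2749).
Accumulate the product:
544 × 2385 = 1297440 ≡ 2661
2661 × 2084 = 5545524 ≡ 791
791 × 799 = 632009 ≡ 2488
2488 × 2187 = 5441256 ≡ 985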